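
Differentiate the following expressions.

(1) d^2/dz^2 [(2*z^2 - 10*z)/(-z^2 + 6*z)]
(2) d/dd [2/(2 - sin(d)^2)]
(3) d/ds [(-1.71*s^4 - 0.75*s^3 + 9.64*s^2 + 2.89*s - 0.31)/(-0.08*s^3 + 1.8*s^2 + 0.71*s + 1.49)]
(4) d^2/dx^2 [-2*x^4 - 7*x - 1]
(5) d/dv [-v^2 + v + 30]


(1) = -4/(z^3 - 18*z^2 + 108*z - 216)
(2) = 8*sin(2*d)/(cos(2*d) + 3)^2
(3) = (0.1368*s^6 - 6.156*s^5 - 4.2211*s^4 - 10.7942*s^3 - 1.7845*s^2 + 29.8432*s + 4.5262)/(0.0064*s^6 - 0.288*s^5 + 3.1264*s^4 + 2.3176*s^3 + 5.8681*s^2 + 2.1158*s + 2.2201)
(4) = -24*x^2
(5) = 1 - 2*v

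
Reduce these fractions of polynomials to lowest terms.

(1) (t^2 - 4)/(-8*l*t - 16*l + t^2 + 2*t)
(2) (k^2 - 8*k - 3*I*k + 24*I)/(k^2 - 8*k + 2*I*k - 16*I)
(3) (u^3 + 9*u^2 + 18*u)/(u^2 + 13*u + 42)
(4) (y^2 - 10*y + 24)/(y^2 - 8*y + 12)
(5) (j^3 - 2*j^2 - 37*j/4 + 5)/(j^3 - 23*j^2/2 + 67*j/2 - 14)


(1) = (t - 2)/(-8*l + t)
(2) = (k - 3*I)/(k + 2*I)
(3) = (u^2 + 3*u)/(u + 7)
(4) = (y - 4)/(y - 2)
(5) = (2*j + 5)/(2*j - 14)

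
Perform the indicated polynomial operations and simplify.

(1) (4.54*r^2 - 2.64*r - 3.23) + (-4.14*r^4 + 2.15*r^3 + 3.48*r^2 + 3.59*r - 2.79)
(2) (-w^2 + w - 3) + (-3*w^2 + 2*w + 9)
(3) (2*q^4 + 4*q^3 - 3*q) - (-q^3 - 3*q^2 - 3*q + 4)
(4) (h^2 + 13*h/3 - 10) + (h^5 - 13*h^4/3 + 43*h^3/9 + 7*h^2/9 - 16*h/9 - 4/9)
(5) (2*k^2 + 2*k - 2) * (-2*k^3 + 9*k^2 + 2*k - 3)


(1) = -4.14*r^4 + 2.15*r^3 + 8.02*r^2 + 0.95*r - 6.02
(2) = -4*w^2 + 3*w + 6
(3) = 2*q^4 + 5*q^3 + 3*q^2 - 4
(4) = h^5 - 13*h^4/3 + 43*h^3/9 + 16*h^2/9 + 23*h/9 - 94/9
(5) = -4*k^5 + 14*k^4 + 26*k^3 - 20*k^2 - 10*k + 6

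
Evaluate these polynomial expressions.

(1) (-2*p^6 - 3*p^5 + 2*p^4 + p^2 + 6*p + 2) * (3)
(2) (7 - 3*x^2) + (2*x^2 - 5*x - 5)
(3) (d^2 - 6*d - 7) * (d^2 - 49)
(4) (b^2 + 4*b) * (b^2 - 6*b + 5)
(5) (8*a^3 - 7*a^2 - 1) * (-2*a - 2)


(1) = -6*p^6 - 9*p^5 + 6*p^4 + 3*p^2 + 18*p + 6
(2) = -x^2 - 5*x + 2
(3) = d^4 - 6*d^3 - 56*d^2 + 294*d + 343
(4) = b^4 - 2*b^3 - 19*b^2 + 20*b
(5) = -16*a^4 - 2*a^3 + 14*a^2 + 2*a + 2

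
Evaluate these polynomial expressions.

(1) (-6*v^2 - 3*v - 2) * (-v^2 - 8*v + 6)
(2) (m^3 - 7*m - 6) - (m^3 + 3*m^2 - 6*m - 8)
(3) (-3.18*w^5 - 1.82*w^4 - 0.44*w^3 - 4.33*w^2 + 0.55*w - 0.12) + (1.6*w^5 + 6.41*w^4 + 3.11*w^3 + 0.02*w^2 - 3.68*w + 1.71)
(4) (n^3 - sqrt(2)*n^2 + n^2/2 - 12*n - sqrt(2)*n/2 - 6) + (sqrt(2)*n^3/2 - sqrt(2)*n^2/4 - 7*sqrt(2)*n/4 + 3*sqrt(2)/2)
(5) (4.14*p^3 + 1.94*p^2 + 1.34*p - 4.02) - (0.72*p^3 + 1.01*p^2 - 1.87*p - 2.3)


(1) = 6*v^4 + 51*v^3 - 10*v^2 - 2*v - 12
(2) = -3*m^2 - m + 2
(3) = -1.58*w^5 + 4.59*w^4 + 2.67*w^3 - 4.31*w^2 - 3.13*w + 1.59
(4) = sqrt(2)*n^3/2 + n^3 - 5*sqrt(2)*n^2/4 + n^2/2 - 12*n - 9*sqrt(2)*n/4 - 6 + 3*sqrt(2)/2
(5) = 3.42*p^3 + 0.93*p^2 + 3.21*p - 1.72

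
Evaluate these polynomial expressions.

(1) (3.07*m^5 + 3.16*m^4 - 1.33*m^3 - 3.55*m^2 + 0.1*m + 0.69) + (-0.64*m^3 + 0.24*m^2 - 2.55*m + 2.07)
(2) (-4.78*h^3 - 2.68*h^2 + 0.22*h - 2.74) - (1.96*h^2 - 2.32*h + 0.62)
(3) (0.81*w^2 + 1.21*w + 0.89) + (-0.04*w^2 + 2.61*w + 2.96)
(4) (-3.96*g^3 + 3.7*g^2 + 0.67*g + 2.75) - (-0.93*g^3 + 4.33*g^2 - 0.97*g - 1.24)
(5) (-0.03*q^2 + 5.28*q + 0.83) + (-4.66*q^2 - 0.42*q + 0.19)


(1) = 3.07*m^5 + 3.16*m^4 - 1.97*m^3 - 3.31*m^2 - 2.45*m + 2.76
(2) = -4.78*h^3 - 4.64*h^2 + 2.54*h - 3.36
(3) = 0.77*w^2 + 3.82*w + 3.85
(4) = -3.03*g^3 - 0.63*g^2 + 1.64*g + 3.99
(5) = -4.69*q^2 + 4.86*q + 1.02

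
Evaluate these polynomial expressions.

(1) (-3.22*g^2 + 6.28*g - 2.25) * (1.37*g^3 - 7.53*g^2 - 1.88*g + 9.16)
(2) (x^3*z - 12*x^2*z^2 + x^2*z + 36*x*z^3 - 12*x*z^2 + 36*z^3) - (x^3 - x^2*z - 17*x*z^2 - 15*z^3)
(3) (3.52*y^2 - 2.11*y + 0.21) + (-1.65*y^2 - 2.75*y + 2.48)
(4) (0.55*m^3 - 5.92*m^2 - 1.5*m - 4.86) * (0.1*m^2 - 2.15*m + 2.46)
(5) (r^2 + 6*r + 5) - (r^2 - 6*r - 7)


(1) = -4.4114*g^5 + 32.8502*g^4 - 44.3173*g^3 - 24.3591*g^2 + 61.7548*g - 20.61
(2) = x^3*z - x^3 - 12*x^2*z^2 + 2*x^2*z + 36*x*z^3 + 5*x*z^2 + 51*z^3
(3) = 1.87*y^2 - 4.86*y + 2.69
(4) = 0.055*m^5 - 1.7745*m^4 + 13.931*m^3 - 11.8242*m^2 + 6.759*m - 11.9556
(5) = 12*r + 12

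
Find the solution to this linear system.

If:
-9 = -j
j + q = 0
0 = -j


Then:
No Solution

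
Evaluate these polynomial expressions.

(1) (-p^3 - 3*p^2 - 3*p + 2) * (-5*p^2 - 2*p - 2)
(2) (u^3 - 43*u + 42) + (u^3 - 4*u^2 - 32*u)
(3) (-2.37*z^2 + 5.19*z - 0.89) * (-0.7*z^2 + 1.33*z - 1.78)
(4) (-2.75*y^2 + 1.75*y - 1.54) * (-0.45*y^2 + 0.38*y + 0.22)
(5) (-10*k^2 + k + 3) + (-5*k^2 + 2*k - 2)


(1) = 5*p^5 + 17*p^4 + 23*p^3 + 2*p^2 + 2*p - 4
(2) = 2*u^3 - 4*u^2 - 75*u + 42
(3) = 1.659*z^4 - 6.7851*z^3 + 11.7443*z^2 - 10.4219*z + 1.5842
(4) = 1.2375*y^4 - 1.8325*y^3 + 0.753*y^2 - 0.2002*y - 0.3388
(5) = -15*k^2 + 3*k + 1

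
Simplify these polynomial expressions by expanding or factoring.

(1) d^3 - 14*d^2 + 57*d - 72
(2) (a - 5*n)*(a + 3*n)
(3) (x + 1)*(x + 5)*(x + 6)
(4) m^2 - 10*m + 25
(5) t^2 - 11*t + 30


(1) = (d - 8)*(d - 3)^2
(2) = a^2 - 2*a*n - 15*n^2
(3) = x^3 + 12*x^2 + 41*x + 30
(4) = (m - 5)^2
(5) = (t - 6)*(t - 5)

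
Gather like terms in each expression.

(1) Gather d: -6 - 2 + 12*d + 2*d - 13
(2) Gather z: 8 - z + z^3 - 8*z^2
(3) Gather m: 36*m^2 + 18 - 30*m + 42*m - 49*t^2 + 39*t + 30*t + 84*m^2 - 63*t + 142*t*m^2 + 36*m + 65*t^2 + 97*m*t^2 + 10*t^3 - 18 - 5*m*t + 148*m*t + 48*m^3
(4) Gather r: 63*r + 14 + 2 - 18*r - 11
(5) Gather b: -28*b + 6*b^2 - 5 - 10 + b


(1) = 14*d - 21
(2) = z^3 - 8*z^2 - z + 8
(3) = 48*m^3 + m^2*(142*t + 120) + m*(97*t^2 + 143*t + 48) + 10*t^3 + 16*t^2 + 6*t
(4) = 45*r + 5
(5) = 6*b^2 - 27*b - 15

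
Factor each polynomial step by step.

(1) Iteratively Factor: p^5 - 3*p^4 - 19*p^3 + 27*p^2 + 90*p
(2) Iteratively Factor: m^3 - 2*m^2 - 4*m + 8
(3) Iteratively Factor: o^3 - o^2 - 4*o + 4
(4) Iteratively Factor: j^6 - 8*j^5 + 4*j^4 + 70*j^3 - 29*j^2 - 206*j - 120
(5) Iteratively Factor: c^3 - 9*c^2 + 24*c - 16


(1) = (p)*(p^4 - 3*p^3 - 19*p^2 + 27*p + 90) = p*(p - 5)*(p^3 + 2*p^2 - 9*p - 18) = p*(p - 5)*(p - 3)*(p^2 + 5*p + 6) = p*(p - 5)*(p - 3)*(p + 3)*(p + 2)
(2) = (m - 2)*(m^2 - 4) = (m - 2)^2*(m + 2)
(3) = (o - 2)*(o^2 + o - 2) = (o - 2)*(o - 1)*(o + 2)
(4) = (j + 1)*(j^5 - 9*j^4 + 13*j^3 + 57*j^2 - 86*j - 120) = (j + 1)^2*(j^4 - 10*j^3 + 23*j^2 + 34*j - 120) = (j - 4)*(j + 1)^2*(j^3 - 6*j^2 - j + 30) = (j - 5)*(j - 4)*(j + 1)^2*(j^2 - j - 6) = (j - 5)*(j - 4)*(j - 3)*(j + 1)^2*(j + 2)
(5) = (c - 1)*(c^2 - 8*c + 16) = (c - 4)*(c - 1)*(c - 4)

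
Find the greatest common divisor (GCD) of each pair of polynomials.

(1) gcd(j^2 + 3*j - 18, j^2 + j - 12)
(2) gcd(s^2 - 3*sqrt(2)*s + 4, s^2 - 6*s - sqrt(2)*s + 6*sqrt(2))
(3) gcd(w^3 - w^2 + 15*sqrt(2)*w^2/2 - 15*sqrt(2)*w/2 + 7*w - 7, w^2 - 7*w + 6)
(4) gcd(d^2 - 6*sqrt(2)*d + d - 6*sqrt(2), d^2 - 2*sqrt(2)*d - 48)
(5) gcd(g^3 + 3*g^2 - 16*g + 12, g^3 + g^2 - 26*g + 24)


(1) = gcd((j - 3)*(j + 6), (j - 3)*(j + 4)) = j - 3
(2) = gcd((s - 2*sqrt(2))*(s - sqrt(2)), (s - 6)*(s - sqrt(2))) = s - sqrt(2)
(3) = gcd((w - 1)*(w + sqrt(2)/2)*(w + 7*sqrt(2)), (w - 6)*(w - 1)) = w - 1
(4) = gcd((d + 1)*(d - 6*sqrt(2)), (d - 6*sqrt(2))*(d + 4*sqrt(2))) = d - 6*sqrt(2)
(5) = gcd((g - 2)*(g - 1)*(g + 6), (g - 4)*(g - 1)*(g + 6)) = g^2 + 5*g - 6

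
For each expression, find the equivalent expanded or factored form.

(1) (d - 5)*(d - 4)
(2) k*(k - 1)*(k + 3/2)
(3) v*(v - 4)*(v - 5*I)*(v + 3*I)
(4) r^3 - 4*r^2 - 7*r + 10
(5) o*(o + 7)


(1) = d^2 - 9*d + 20
(2) = k^3 + k^2/2 - 3*k/2
(3) = v^4 - 4*v^3 - 2*I*v^3 + 15*v^2 + 8*I*v^2 - 60*v
(4) = (r - 5)*(r - 1)*(r + 2)
(5) = o^2 + 7*o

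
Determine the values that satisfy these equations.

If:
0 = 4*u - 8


Then:
u = 2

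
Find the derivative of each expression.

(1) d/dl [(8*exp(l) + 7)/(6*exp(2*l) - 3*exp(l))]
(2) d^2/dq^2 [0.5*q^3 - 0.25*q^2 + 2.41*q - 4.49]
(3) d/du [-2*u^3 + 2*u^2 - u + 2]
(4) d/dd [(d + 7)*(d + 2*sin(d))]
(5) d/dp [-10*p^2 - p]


(1) = (-16*exp(2*l) - 28*exp(l) + 7)*exp(-l)/(3*(4*exp(2*l) - 4*exp(l) + 1))
(2) = 3.0*q - 0.5
(3) = -6*u^2 + 4*u - 1
(4) = d + (d + 7)*(2*cos(d) + 1) + 2*sin(d)
(5) = -20*p - 1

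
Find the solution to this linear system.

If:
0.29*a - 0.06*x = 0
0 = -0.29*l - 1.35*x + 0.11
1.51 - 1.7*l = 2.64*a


Then:
a = -0.02
l = 0.93
x = -0.12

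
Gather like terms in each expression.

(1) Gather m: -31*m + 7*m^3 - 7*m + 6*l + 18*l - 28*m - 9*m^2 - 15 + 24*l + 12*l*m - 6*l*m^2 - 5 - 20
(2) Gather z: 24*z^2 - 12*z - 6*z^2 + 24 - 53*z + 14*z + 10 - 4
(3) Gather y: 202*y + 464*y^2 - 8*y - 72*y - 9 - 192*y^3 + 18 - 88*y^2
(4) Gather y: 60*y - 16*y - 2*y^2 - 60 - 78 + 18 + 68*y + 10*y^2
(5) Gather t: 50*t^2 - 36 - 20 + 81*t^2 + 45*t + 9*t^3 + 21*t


(1) = 48*l + 7*m^3 + m^2*(-6*l - 9) + m*(12*l - 66) - 40
(2) = 18*z^2 - 51*z + 30
(3) = -192*y^3 + 376*y^2 + 122*y + 9
(4) = 8*y^2 + 112*y - 120
(5) = 9*t^3 + 131*t^2 + 66*t - 56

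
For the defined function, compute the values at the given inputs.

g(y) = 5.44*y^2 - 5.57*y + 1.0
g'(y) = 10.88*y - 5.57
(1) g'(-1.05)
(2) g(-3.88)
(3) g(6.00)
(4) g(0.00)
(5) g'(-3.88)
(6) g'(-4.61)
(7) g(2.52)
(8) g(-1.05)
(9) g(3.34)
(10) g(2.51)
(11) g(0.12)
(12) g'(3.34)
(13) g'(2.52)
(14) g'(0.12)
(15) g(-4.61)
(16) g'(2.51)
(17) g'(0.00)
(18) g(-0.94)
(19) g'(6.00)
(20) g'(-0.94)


(1) = -16.99
(2) = 104.51
(3) = 163.42
(4) = 1.00
(5) = -47.78
(6) = -55.73
(7) = 21.51
(8) = 12.85
(9) = 43.08
(10) = 21.29
(11) = 0.41
(12) = 30.77
(13) = 21.85
(14) = -4.26
(15) = 142.29
(16) = 21.74
(17) = -5.57
(18) = 11.04
(19) = 59.71
(20) = -15.80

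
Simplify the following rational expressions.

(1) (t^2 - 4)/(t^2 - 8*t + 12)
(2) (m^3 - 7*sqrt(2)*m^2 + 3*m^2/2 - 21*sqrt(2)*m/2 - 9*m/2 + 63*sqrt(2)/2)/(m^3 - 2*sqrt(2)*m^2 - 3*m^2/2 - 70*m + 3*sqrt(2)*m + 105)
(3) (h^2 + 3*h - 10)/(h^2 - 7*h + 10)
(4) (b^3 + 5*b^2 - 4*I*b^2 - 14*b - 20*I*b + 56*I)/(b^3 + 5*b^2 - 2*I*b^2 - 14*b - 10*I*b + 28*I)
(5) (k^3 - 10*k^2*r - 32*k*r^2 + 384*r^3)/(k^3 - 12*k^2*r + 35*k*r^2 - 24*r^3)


(1) = (t + 2)/(t - 6)
(2) = (4*m + 12)/(4*m + 20*sqrt(2))
(3) = (h + 5)/(h - 5)
(4) = (b - 4*I)/(b - 2*I)
(5) = (k^2 - 2*k*r - 48*r^2)/(k^2 - 4*k*r + 3*r^2)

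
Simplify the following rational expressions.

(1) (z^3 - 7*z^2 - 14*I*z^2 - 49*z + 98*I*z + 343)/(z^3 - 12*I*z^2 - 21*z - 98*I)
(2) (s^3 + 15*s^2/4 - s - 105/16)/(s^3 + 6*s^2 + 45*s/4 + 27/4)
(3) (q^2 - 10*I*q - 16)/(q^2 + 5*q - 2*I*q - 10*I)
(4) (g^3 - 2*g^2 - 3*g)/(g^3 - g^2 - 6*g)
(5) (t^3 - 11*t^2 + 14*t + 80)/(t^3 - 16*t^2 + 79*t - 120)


(1) = (z - 7)/(z + 2*I)
(2) = (8*s^2 + 18*s - 35)/(8*s^2 + 36*s + 36)
(3) = (q - 8*I)/(q + 5)
(4) = (g + 1)/(g + 2)
(5) = (t + 2)/(t - 3)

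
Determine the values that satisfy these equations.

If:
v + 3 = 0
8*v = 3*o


Then:
o = -8
v = -3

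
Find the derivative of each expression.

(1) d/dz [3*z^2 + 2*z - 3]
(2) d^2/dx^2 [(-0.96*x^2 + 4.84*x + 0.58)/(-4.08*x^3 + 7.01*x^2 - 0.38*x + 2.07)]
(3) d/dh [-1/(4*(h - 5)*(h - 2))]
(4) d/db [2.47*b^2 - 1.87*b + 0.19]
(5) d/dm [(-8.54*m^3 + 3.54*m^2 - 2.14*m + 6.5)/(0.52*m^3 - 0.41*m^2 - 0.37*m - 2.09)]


(1) = 6*z + 2
(2) = (31.961088*x^6 - 483.411456*x^5 + 705.777984*x^4 - 76.629512*x^3 - 750.50502*x^2 + 401.270064*x + 17.277628)/(67.917312*x^9 - 350.073792*x^8 + 620.45172*x^7 - 513.056069*x^6 + 413.009106*x^5 - 327.452721*x^4 + 85.586444*x^3 - 91.008171*x^2 + 4.884786*x - 8.869743)
(3) = (2*h - 7)/(4*(h - 5)^2*(h - 2)^2)
(4) = 4.94*b - 1.87
(5) = (1.6606*m^4 + 8.5452*m^3 + 41.2186*m^2 - 9.4672*m + 6.8776)/(0.2704*m^6 - 0.4264*m^5 - 0.2167*m^4 - 1.8702*m^3 + 1.8507*m^2 + 1.5466*m + 4.3681)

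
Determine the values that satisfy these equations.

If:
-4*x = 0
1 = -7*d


Then:
d = -1/7
x = 0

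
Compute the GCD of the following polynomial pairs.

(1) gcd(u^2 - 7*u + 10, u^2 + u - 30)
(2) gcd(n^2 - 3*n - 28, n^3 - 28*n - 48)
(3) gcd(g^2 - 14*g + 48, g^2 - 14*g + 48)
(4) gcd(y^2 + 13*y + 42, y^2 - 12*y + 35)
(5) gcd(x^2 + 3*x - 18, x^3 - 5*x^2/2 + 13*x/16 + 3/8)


(1) = u - 5
(2) = n + 4
(3) = g^2 - 14*g + 48
(4) = 1
(5) = gcd((x - 3)*(x + 6), (x - 2)*(x - 3/4)*(x + 1/4)) = 1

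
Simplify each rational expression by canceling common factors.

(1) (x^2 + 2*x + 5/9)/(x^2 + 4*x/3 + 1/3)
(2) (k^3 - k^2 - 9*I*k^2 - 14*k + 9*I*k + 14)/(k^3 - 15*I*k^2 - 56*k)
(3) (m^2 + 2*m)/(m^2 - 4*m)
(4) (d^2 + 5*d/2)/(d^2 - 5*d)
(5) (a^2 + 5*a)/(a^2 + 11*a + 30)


(1) = (3*x + 5)/(3*x + 3)
(2) = (k^2 + k*(-1 - 2*I) + 2*I)/(k^2 - 8*I*k)
(3) = (m + 2)/(m - 4)
(4) = (2*d + 5)/(2*d - 10)
(5) = a/(a + 6)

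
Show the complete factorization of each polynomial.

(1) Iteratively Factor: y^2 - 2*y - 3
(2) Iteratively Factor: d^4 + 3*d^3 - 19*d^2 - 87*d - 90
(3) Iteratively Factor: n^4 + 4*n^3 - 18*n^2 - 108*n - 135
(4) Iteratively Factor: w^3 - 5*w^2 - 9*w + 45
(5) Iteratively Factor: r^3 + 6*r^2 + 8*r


(1) = (y - 3)*(y + 1)
(2) = (d + 3)*(d^3 - 19*d - 30) = (d + 3)^2*(d^2 - 3*d - 10) = (d + 2)*(d + 3)^2*(d - 5)
(3) = (n + 3)*(n^3 + n^2 - 21*n - 45) = (n + 3)^2*(n^2 - 2*n - 15) = (n + 3)^3*(n - 5)
(4) = (w - 3)*(w^2 - 2*w - 15) = (w - 3)*(w + 3)*(w - 5)
(5) = (r + 2)*(r^2 + 4*r) = (r + 2)*(r + 4)*(r)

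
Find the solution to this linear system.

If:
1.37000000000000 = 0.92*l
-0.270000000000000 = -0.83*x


Then:
l = 1.49
x = 0.33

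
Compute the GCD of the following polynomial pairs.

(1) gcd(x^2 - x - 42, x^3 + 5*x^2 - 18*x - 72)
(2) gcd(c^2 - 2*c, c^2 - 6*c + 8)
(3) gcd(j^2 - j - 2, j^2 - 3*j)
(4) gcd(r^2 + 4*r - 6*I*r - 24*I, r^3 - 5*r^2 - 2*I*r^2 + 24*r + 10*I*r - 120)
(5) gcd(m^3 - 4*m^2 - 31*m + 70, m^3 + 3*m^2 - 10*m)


(1) = x + 6
(2) = c - 2
(3) = gcd((j - 2)*(j + 1), j*(j - 3)) = 1
(4) = r - 6*I
(5) = m^2 + 3*m - 10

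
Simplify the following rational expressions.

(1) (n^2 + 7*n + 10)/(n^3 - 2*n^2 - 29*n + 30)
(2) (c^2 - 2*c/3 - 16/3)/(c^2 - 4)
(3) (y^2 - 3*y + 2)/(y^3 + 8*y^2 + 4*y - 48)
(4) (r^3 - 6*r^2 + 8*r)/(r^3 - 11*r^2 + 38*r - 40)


(1) = (n + 2)/(n^2 - 7*n + 6)
(2) = (3*c - 8)/(3*c - 6)
(3) = (y - 1)/(y^2 + 10*y + 24)
(4) = r/(r - 5)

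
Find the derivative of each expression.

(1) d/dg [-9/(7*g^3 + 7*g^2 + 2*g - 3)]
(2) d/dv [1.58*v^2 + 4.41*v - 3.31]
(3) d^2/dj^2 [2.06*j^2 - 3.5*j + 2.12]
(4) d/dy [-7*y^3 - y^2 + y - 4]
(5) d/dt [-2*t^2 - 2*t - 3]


(1) = 9*(21*g^2 + 14*g + 2)/(7*g^3 + 7*g^2 + 2*g - 3)^2
(2) = 3.16*v + 4.41
(3) = 4.12000000000000
(4) = -21*y^2 - 2*y + 1
(5) = -4*t - 2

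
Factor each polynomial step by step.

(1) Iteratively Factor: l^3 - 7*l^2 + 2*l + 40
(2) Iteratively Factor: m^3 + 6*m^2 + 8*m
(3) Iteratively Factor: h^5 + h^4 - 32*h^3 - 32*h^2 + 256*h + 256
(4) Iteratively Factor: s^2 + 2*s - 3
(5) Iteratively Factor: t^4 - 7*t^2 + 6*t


(1) = (l + 2)*(l^2 - 9*l + 20) = (l - 4)*(l + 2)*(l - 5)
(2) = (m)*(m^2 + 6*m + 8) = m*(m + 2)*(m + 4)
(3) = (h - 4)*(h^4 + 5*h^3 - 12*h^2 - 80*h - 64) = (h - 4)*(h + 4)*(h^3 + h^2 - 16*h - 16) = (h - 4)*(h + 4)^2*(h^2 - 3*h - 4) = (h - 4)^2*(h + 4)^2*(h + 1)
(4) = (s + 3)*(s - 1)
(5) = (t)*(t^3 - 7*t + 6) = t*(t + 3)*(t^2 - 3*t + 2) = t*(t - 2)*(t + 3)*(t - 1)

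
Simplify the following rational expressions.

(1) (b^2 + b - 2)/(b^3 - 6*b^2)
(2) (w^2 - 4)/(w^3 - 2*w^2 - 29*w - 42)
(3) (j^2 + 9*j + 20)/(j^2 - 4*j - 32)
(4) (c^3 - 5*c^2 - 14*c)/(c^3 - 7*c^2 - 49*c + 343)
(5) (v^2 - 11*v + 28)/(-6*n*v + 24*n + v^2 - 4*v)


(1) = (b^2 + b - 2)/(b^3 - 6*b^2)
(2) = (w - 2)/(w^2 - 4*w - 21)
(3) = (j + 5)/(j - 8)
(4) = (c^2 + 2*c)/(c^2 - 49)
(5) = (v - 7)/(-6*n + v)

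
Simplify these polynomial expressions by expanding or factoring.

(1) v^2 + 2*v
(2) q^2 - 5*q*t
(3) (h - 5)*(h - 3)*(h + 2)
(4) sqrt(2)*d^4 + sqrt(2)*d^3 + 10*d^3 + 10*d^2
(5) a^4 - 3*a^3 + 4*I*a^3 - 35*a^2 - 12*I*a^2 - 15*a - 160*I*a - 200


(1) = v*(v + 2)
(2) = q*(q - 5*t)
(3) = h^3 - 6*h^2 - h + 30
(4) = d^2*(d + 5*sqrt(2))*(sqrt(2)*d + sqrt(2))
(5) = (a - 8)*(a + 5)*(a - I)*(a + 5*I)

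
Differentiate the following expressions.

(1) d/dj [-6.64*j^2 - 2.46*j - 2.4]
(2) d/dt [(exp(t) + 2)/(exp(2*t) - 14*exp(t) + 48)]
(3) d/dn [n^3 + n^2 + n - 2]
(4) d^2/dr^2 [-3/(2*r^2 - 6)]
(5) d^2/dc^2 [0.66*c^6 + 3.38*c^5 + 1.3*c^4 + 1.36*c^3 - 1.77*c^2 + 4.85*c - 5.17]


(1) = -13.28*j - 2.46
(2) = (-2*(exp(t) - 7)*(exp(t) + 2) + exp(2*t) - 14*exp(t) + 48)*exp(t)/(exp(2*t) - 14*exp(t) + 48)^2
(3) = 3*n^2 + 2*n + 1
(4) = 9*(-r^2 - 1)/(r^2 - 3)^3
(5) = 19.8*c^4 + 67.6*c^3 + 15.6*c^2 + 8.16*c - 3.54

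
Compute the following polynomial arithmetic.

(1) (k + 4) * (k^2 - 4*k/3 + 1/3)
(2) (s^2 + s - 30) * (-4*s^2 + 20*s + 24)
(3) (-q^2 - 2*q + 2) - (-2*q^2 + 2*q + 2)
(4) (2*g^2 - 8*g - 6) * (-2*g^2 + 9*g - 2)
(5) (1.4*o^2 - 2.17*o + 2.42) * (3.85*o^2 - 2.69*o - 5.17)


(1) = k^3 + 8*k^2/3 - 5*k + 4/3
(2) = -4*s^4 + 16*s^3 + 164*s^2 - 576*s - 720
(3) = q^2 - 4*q
(4) = -4*g^4 + 34*g^3 - 64*g^2 - 38*g + 12
(5) = 5.39*o^4 - 12.1205*o^3 + 7.9163*o^2 + 4.7091*o - 12.5114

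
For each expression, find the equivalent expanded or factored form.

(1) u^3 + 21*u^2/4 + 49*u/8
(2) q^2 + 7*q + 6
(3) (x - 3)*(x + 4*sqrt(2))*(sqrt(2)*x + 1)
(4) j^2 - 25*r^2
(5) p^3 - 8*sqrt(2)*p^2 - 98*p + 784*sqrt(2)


(1) = u*(u + 7/4)*(u + 7/2)
(2) = (q + 1)*(q + 6)
(3) = sqrt(2)*x^3 - 3*sqrt(2)*x^2 + 9*x^2 - 27*x + 4*sqrt(2)*x - 12*sqrt(2)
(4) = (j - 5*r)*(j + 5*r)
(5) = (p - 8*sqrt(2))*(p - 7*sqrt(2))*(p + 7*sqrt(2))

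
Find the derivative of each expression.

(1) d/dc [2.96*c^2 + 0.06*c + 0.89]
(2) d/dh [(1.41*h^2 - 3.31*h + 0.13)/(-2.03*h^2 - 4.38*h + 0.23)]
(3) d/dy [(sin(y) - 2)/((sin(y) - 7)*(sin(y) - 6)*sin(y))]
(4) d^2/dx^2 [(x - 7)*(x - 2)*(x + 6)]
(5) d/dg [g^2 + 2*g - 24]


(1) = 5.92*c + 0.06
(2) = (-12.8951*h^2 + 1.1764*h - 0.1919)/(4.1209*h^4 + 17.7828*h^3 + 18.2506*h^2 - 2.0148*h + 0.0529)
(3) = (-2*sin(y)^3 + 19*sin(y)^2 - 52*sin(y) + 84)*cos(y)/((sin(y) - 7)^2*(sin(y) - 6)^2*sin(y)^2)
(4) = 6*x - 6
(5) = 2*g + 2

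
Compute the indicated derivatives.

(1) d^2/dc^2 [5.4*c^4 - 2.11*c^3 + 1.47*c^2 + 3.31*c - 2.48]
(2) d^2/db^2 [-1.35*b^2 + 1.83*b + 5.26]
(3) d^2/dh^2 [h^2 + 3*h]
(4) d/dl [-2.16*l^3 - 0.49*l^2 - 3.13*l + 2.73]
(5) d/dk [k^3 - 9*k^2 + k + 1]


(1) = 64.8*c^2 - 12.66*c + 2.94
(2) = -2.70000000000000
(3) = 2
(4) = -6.48*l^2 - 0.98*l - 3.13
(5) = 3*k^2 - 18*k + 1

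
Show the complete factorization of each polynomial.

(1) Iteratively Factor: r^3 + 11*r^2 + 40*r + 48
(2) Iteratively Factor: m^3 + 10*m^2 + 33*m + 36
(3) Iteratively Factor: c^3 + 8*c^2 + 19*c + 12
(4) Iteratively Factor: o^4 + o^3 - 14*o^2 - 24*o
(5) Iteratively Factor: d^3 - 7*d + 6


(1) = (r + 4)*(r^2 + 7*r + 12) = (r + 3)*(r + 4)*(r + 4)
(2) = (m + 4)*(m^2 + 6*m + 9) = (m + 3)*(m + 4)*(m + 3)
(3) = (c + 4)*(c^2 + 4*c + 3) = (c + 3)*(c + 4)*(c + 1)
(4) = (o)*(o^3 + o^2 - 14*o - 24) = o*(o + 2)*(o^2 - o - 12) = o*(o + 2)*(o + 3)*(o - 4)
(5) = (d - 2)*(d^2 + 2*d - 3) = (d - 2)*(d + 3)*(d - 1)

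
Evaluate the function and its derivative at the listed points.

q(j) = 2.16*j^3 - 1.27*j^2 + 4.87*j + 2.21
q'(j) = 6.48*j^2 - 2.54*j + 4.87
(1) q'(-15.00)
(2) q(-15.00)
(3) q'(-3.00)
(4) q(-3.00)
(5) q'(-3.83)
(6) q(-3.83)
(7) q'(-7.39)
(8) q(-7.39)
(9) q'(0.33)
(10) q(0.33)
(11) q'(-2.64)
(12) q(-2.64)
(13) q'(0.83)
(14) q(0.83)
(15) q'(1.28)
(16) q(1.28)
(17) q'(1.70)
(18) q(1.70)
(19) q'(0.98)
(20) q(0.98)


(1) = 1500.97
(2) = -7646.59
(3) = 70.81
(4) = -82.15
(5) = 109.65
(6) = -156.42
(7) = 377.53
(8) = -974.88
(9) = 4.74
(10) = 3.76
(11) = 56.74
(12) = -59.24
(13) = 7.23
(14) = 6.61
(15) = 12.24
(16) = 10.89
(17) = 19.28
(18) = 17.43
(19) = 8.60
(20) = 7.80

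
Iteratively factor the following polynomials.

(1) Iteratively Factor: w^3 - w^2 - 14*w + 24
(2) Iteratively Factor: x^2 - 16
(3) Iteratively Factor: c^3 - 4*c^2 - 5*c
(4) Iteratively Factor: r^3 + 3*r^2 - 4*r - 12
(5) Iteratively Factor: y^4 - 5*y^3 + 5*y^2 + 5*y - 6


(1) = (w + 4)*(w^2 - 5*w + 6) = (w - 3)*(w + 4)*(w - 2)
(2) = (x + 4)*(x - 4)
(3) = (c - 5)*(c^2 + c) = c*(c - 5)*(c + 1)
(4) = (r - 2)*(r^2 + 5*r + 6) = (r - 2)*(r + 2)*(r + 3)
(5) = (y - 1)*(y^3 - 4*y^2 + y + 6) = (y - 2)*(y - 1)*(y^2 - 2*y - 3) = (y - 2)*(y - 1)*(y + 1)*(y - 3)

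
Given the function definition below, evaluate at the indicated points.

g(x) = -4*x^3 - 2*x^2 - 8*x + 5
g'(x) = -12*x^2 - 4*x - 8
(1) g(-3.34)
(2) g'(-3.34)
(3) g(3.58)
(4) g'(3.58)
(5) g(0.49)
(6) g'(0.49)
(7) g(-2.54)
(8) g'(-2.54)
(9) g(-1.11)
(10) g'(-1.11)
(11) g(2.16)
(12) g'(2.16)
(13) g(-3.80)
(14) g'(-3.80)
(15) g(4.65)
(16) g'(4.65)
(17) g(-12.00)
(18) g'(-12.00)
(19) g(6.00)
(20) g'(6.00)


(1) = 158.45
(2) = -128.51
(3) = -232.80
(4) = -176.12
(5) = 0.13
(6) = -12.84
(7) = 77.97
(8) = -75.26
(9) = 16.89
(10) = -18.35
(11) = -61.92
(12) = -72.63
(13) = 226.01
(14) = -166.08
(15) = -477.62
(16) = -286.07
(17) = 6725.00
(18) = -1688.00
(19) = -979.00
(20) = -464.00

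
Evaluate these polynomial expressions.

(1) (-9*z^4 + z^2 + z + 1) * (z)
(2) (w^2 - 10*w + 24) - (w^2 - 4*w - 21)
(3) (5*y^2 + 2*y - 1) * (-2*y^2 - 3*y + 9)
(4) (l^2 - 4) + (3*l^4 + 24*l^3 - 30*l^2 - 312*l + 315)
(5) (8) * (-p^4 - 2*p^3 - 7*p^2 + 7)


(1) = -9*z^5 + z^3 + z^2 + z
(2) = 45 - 6*w
(3) = -10*y^4 - 19*y^3 + 41*y^2 + 21*y - 9
(4) = 3*l^4 + 24*l^3 - 29*l^2 - 312*l + 311
(5) = -8*p^4 - 16*p^3 - 56*p^2 + 56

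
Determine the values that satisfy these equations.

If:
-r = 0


Then:
r = 0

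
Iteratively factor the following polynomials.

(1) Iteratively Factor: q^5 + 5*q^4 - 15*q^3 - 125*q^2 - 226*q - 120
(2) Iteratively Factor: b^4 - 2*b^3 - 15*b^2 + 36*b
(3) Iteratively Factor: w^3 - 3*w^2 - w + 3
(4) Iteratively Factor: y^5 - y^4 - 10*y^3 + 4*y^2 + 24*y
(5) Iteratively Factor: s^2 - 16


(1) = (q - 5)*(q^4 + 10*q^3 + 35*q^2 + 50*q + 24) = (q - 5)*(q + 1)*(q^3 + 9*q^2 + 26*q + 24) = (q - 5)*(q + 1)*(q + 3)*(q^2 + 6*q + 8) = (q - 5)*(q + 1)*(q + 2)*(q + 3)*(q + 4)
(2) = (b - 3)*(b^3 + b^2 - 12*b) = b*(b - 3)*(b^2 + b - 12) = b*(b - 3)*(b + 4)*(b - 3)
(3) = (w + 1)*(w^2 - 4*w + 3) = (w - 1)*(w + 1)*(w - 3)
(4) = (y - 3)*(y^4 + 2*y^3 - 4*y^2 - 8*y) = (y - 3)*(y + 2)*(y^3 - 4*y) = y*(y - 3)*(y + 2)*(y^2 - 4) = y*(y - 3)*(y + 2)^2*(y - 2)
(5) = (s + 4)*(s - 4)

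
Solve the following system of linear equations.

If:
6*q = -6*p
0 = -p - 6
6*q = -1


Then:
No Solution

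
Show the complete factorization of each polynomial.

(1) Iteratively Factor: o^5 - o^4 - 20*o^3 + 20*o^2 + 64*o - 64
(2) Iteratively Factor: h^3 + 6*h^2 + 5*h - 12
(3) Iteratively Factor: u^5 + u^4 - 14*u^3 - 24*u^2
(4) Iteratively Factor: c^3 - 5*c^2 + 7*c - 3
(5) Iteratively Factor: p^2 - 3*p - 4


(1) = (o + 2)*(o^4 - 3*o^3 - 14*o^2 + 48*o - 32) = (o - 4)*(o + 2)*(o^3 + o^2 - 10*o + 8) = (o - 4)*(o + 2)*(o + 4)*(o^2 - 3*o + 2) = (o - 4)*(o - 2)*(o + 2)*(o + 4)*(o - 1)
(2) = (h - 1)*(h^2 + 7*h + 12) = (h - 1)*(h + 4)*(h + 3)
(3) = (u)*(u^4 + u^3 - 14*u^2 - 24*u) = u*(u - 4)*(u^3 + 5*u^2 + 6*u) = u*(u - 4)*(u + 2)*(u^2 + 3*u) = u*(u - 4)*(u + 2)*(u + 3)*(u)
(4) = (c - 1)*(c^2 - 4*c + 3) = (c - 3)*(c - 1)*(c - 1)
(5) = (p + 1)*(p - 4)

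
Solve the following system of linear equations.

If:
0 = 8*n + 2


Then:
n = -1/4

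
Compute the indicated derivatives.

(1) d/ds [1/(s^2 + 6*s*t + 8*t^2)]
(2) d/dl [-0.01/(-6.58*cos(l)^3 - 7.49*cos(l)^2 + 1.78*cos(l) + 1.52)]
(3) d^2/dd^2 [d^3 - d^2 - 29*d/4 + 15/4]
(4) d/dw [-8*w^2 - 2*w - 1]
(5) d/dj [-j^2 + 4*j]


(1) = 2*(-s - 3*t)/(s^2 + 6*s*t + 8*t^2)^2
(2) = (0.1974*cos(l)^2 + 0.1498*cos(l) - 0.0178)*sin(l)/(6.58*cos(l)^3 + 7.49*cos(l)^2 - 1.78*cos(l) - 1.52)^2
(3) = 6*d - 2
(4) = -16*w - 2
(5) = 4 - 2*j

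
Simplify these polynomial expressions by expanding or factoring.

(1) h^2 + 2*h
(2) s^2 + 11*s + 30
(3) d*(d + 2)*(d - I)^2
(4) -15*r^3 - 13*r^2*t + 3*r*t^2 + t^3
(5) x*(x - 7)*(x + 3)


(1) = h*(h + 2)
(2) = (s + 5)*(s + 6)
(3) = d^4 + 2*d^3 - 2*I*d^3 - d^2 - 4*I*d^2 - 2*d
(4) = (-3*r + t)*(r + t)*(5*r + t)
(5) = x^3 - 4*x^2 - 21*x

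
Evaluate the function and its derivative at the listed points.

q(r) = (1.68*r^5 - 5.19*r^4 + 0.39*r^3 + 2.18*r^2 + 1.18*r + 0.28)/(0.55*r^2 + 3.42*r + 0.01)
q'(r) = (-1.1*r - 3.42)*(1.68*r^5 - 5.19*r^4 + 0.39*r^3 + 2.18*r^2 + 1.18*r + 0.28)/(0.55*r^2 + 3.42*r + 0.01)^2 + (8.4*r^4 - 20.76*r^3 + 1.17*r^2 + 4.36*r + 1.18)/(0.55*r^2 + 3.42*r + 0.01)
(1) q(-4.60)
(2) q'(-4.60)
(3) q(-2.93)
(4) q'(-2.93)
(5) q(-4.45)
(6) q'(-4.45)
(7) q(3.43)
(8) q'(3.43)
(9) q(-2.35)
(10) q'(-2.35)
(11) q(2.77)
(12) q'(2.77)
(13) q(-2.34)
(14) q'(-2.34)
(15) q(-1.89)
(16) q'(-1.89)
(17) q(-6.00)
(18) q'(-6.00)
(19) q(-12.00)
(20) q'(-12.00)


(1) = 1415.51
(2) = -1985.57
(3) = 139.83
(4) = -210.29
(5) = 1149.47
(6) = -1580.45
(7) = 6.86
(8) = 16.77
(9) = 54.96
(10) = -95.62
(11) = -0.22
(12) = 5.62
(13) = 54.01
(14) = -94.26
(15) = 23.06
(16) = -47.57
(17) = 27890.82
(18) = -146592.25
(19) = -13781.28
(20) = 1975.17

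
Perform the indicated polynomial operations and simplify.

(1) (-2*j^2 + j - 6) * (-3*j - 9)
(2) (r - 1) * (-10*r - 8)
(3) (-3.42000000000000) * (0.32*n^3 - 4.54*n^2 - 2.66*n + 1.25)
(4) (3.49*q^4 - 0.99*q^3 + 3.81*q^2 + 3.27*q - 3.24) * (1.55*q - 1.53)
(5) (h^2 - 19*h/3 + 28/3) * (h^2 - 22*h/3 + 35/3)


(1) = 6*j^3 + 15*j^2 + 9*j + 54
(2) = -10*r^2 + 2*r + 8
(3) = -1.0944*n^3 + 15.5268*n^2 + 9.0972*n - 4.275
(4) = 5.4095*q^5 - 6.8742*q^4 + 7.4202*q^3 - 0.7608*q^2 - 10.0251*q + 4.9572
(5) = h^4 - 41*h^3/3 + 607*h^2/9 - 427*h/3 + 980/9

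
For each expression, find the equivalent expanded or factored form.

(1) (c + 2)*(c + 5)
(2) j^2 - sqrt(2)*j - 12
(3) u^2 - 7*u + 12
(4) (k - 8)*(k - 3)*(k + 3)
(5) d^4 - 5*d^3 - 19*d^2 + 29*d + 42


(1) = c^2 + 7*c + 10
(2) = (j - 3*sqrt(2))*(j + 2*sqrt(2))
(3) = (u - 4)*(u - 3)
(4) = k^3 - 8*k^2 - 9*k + 72
(5) = (d - 7)*(d - 2)*(d + 1)*(d + 3)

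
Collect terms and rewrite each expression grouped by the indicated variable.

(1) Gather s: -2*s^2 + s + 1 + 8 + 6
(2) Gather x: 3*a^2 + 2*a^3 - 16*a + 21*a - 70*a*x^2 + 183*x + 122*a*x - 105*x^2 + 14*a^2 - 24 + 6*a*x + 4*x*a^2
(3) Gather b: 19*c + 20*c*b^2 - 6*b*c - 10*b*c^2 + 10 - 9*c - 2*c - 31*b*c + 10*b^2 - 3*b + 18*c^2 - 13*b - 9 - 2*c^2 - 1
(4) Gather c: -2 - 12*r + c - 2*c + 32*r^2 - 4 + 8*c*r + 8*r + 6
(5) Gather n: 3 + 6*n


(1) = -2*s^2 + s + 15
(2) = 2*a^3 + 17*a^2 + 5*a + x^2*(-70*a - 105) + x*(4*a^2 + 128*a + 183) - 24
(3) = b^2*(20*c + 10) + b*(-10*c^2 - 37*c - 16) + 16*c^2 + 8*c
(4) = c*(8*r - 1) + 32*r^2 - 4*r
(5) = 6*n + 3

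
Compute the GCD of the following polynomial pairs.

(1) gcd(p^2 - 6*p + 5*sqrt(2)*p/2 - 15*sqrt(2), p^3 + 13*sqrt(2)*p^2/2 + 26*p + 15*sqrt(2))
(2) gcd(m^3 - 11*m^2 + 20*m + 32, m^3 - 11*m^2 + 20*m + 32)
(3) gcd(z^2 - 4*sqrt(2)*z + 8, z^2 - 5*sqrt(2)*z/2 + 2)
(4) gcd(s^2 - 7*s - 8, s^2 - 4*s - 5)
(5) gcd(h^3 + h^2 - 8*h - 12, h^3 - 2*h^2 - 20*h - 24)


(1) = p + 5*sqrt(2)/2
(2) = gcd((m - 8)*(m - 4)*(m + 1), (m - 8)*(m - 4)*(m + 1)) = m^3 - 11*m^2 + 20*m + 32
(3) = gcd((z - 2*sqrt(2))^2, (z - 2*sqrt(2))*(z - sqrt(2)/2)) = z - 2*sqrt(2)
(4) = gcd((s - 8)*(s + 1), (s - 5)*(s + 1)) = s + 1
(5) = h^2 + 4*h + 4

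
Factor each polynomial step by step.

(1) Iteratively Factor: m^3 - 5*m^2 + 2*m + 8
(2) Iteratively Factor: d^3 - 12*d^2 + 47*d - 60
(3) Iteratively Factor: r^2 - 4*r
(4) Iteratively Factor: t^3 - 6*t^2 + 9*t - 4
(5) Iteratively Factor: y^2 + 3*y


(1) = (m + 1)*(m^2 - 6*m + 8) = (m - 4)*(m + 1)*(m - 2)
(2) = (d - 3)*(d^2 - 9*d + 20) = (d - 5)*(d - 3)*(d - 4)
(3) = (r - 4)*(r)
(4) = (t - 1)*(t^2 - 5*t + 4) = (t - 4)*(t - 1)*(t - 1)
(5) = (y + 3)*(y)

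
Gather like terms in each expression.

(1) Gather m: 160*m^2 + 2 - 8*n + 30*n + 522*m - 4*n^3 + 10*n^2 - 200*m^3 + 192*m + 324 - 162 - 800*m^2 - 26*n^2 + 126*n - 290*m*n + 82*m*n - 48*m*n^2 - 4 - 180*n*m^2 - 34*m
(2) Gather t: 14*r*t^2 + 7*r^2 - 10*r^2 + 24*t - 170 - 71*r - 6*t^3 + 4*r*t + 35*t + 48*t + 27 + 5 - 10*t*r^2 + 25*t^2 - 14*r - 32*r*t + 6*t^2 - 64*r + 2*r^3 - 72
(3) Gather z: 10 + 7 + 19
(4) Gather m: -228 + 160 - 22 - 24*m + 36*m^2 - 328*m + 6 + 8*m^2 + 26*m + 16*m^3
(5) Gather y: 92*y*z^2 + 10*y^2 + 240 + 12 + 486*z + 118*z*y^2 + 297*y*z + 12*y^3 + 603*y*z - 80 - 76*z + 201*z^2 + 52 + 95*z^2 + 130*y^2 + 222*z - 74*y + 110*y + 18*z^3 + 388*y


(1) = -200*m^3 + m^2*(-180*n - 640) + m*(-48*n^2 - 208*n + 680) - 4*n^3 - 16*n^2 + 148*n + 160
(2) = 2*r^3 - 3*r^2 - 149*r - 6*t^3 + t^2*(14*r + 31) + t*(-10*r^2 - 28*r + 107) - 210
(3) = 36
(4) = 16*m^3 + 44*m^2 - 326*m - 84
(5) = 12*y^3 + y^2*(118*z + 140) + y*(92*z^2 + 900*z + 424) + 18*z^3 + 296*z^2 + 632*z + 224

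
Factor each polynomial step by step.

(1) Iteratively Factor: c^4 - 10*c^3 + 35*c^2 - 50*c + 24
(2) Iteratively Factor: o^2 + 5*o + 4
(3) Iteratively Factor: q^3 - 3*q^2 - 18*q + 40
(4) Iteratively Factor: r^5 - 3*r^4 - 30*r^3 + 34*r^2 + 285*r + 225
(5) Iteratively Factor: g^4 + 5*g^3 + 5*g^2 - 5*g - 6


(1) = (c - 4)*(c^3 - 6*c^2 + 11*c - 6) = (c - 4)*(c - 3)*(c^2 - 3*c + 2) = (c - 4)*(c - 3)*(c - 1)*(c - 2)
(2) = (o + 1)*(o + 4)
(3) = (q - 5)*(q^2 + 2*q - 8) = (q - 5)*(q - 2)*(q + 4)
(4) = (r - 5)*(r^4 + 2*r^3 - 20*r^2 - 66*r - 45) = (r - 5)*(r + 3)*(r^3 - r^2 - 17*r - 15) = (r - 5)*(r + 3)^2*(r^2 - 4*r - 5) = (r - 5)*(r + 1)*(r + 3)^2*(r - 5)
(5) = (g + 1)*(g^3 + 4*g^2 + g - 6) = (g + 1)*(g + 2)*(g^2 + 2*g - 3) = (g - 1)*(g + 1)*(g + 2)*(g + 3)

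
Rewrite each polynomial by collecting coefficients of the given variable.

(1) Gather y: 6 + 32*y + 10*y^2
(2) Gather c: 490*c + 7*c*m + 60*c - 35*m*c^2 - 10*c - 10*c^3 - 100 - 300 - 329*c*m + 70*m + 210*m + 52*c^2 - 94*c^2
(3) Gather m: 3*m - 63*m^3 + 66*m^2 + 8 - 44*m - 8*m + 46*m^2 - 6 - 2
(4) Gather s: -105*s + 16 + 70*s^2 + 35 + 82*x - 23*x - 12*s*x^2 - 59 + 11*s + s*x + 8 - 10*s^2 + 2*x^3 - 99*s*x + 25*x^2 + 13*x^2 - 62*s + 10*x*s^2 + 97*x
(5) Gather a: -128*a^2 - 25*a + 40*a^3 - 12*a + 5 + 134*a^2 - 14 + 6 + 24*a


(1) = 10*y^2 + 32*y + 6
(2) = -10*c^3 + c^2*(-35*m - 42) + c*(540 - 322*m) + 280*m - 400
(3) = -63*m^3 + 112*m^2 - 49*m
(4) = s^2*(10*x + 60) + s*(-12*x^2 - 98*x - 156) + 2*x^3 + 38*x^2 + 156*x
(5) = 40*a^3 + 6*a^2 - 13*a - 3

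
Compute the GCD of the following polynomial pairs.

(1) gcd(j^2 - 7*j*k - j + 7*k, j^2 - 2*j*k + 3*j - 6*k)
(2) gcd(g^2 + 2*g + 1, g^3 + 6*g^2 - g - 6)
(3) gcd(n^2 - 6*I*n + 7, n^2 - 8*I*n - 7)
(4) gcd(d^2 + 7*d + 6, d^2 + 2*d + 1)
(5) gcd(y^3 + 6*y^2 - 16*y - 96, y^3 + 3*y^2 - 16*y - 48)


(1) = 1
(2) = g + 1
(3) = gcd((n - 7*I)*(n + I), (n - 7*I)*(n - I)) = n - 7*I
(4) = gcd((d + 1)*(d + 6), (d + 1)^2) = d + 1
(5) = gcd((y - 4)*(y + 4)*(y + 6), (y - 4)*(y + 3)*(y + 4)) = y^2 - 16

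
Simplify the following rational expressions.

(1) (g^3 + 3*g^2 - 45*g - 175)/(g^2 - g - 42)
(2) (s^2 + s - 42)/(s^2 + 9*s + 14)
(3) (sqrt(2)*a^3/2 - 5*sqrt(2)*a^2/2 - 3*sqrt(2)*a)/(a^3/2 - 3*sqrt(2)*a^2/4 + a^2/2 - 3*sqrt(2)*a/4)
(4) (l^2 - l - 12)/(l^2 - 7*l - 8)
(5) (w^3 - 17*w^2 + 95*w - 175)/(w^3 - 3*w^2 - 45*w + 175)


(1) = (g^2 + 10*g + 25)/(g + 6)
(2) = (s - 6)/(s + 2)
(3) = (4*sqrt(2)*a - 24*sqrt(2))/(4*a - 6*sqrt(2))
(4) = (l^2 - l - 12)/(l^2 - 7*l - 8)
(5) = (w - 7)/(w + 7)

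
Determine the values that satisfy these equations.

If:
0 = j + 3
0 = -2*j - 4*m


Then:
j = -3
m = 3/2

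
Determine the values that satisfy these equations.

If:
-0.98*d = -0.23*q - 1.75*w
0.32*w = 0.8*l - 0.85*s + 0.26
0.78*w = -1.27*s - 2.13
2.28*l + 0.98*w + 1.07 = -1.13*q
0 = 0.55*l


Then:
d = -13.42
l = 0.00
q = 6.29
s = 3.45
w = -8.34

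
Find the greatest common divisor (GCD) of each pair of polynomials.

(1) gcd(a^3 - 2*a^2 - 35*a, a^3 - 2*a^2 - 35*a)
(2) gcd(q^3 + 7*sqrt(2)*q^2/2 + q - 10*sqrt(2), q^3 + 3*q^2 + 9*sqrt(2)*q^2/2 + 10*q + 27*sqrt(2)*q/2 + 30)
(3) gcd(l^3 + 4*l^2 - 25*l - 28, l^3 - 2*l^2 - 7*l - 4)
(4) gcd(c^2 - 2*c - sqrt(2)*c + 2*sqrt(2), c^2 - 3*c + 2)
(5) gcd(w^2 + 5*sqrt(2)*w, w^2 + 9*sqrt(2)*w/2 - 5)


(1) = gcd(a*(a - 7)*(a + 5), a*(a - 7)*(a + 5)) = a^3 - 2*a^2 - 35*a
(2) = q^2 + 9*sqrt(2)*q/2 + 10
(3) = l^2 - 3*l - 4
(4) = gcd((c - 2)*(c - sqrt(2)), (c - 2)*(c - 1)) = c - 2
(5) = gcd(w*(w + 5*sqrt(2)), (w - sqrt(2)/2)*(w + 5*sqrt(2))) = w + 5*sqrt(2)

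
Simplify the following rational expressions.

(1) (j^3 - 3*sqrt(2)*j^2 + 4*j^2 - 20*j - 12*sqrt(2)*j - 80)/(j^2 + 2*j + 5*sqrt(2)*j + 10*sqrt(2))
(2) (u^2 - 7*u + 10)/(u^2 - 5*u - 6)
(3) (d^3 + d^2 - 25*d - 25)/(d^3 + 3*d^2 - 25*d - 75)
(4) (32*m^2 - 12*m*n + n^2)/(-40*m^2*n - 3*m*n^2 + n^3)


(1) = (j^3 + j^2*(4 - 3*sqrt(2)) + j*(-20 - 12*sqrt(2)) - 80)/(j^2 + j*(2 + 5*sqrt(2)) + 10*sqrt(2))
(2) = (u^2 - 7*u + 10)/(u^2 - 5*u - 6)
(3) = (d + 1)/(d + 3)
(4) = (-4*m + n)/(5*m*n + n^2)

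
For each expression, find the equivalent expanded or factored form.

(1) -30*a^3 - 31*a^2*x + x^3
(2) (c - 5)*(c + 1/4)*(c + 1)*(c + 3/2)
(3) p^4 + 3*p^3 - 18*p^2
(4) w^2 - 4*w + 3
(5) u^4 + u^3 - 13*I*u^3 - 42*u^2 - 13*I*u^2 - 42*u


(1) = (-6*a + x)*(a + x)*(5*a + x)
(2) = c^4 - 9*c^3/4 - 93*c^2/8 - 41*c/4 - 15/8
(3) = p^2*(p - 3)*(p + 6)
(4) = (w - 3)*(w - 1)
(5) = u*(u + 1)*(u - 7*I)*(u - 6*I)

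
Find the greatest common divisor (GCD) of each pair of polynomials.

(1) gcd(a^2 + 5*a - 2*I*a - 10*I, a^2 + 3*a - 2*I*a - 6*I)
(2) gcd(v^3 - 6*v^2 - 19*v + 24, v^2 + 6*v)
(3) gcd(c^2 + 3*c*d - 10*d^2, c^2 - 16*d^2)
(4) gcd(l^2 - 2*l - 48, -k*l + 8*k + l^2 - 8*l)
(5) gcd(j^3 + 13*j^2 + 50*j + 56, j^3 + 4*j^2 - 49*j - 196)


(1) = a - 2*I
(2) = 1
(3) = 1
(4) = gcd((l - 8)*(l + 6), (-k + l)*(l - 8)) = l - 8
(5) = j^2 + 11*j + 28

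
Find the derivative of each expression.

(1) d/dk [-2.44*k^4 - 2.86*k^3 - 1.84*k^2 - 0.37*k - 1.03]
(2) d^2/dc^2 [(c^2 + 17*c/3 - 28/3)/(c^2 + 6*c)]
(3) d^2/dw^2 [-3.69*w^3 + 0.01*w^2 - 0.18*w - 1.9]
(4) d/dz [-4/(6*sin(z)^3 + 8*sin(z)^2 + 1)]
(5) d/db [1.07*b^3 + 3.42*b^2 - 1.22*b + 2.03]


(1) = -9.76*k^3 - 8.58*k^2 - 3.68*k - 0.37
(2) = 2*(-c^3 - 84*c^2 - 504*c - 1008)/(3*c^3*(c^3 + 18*c^2 + 108*c + 216))
(3) = 0.02 - 22.14*w
(4) = 8*(9*sin(z) + 8)*sin(z)*cos(z)/(6*sin(z)^3 + 8*sin(z)^2 + 1)^2
(5) = 3.21*b^2 + 6.84*b - 1.22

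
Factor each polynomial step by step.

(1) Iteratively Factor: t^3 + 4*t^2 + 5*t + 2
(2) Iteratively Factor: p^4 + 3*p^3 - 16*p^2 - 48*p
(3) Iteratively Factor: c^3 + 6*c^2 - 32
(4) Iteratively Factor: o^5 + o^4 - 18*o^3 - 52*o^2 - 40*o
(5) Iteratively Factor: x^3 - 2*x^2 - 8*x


(1) = (t + 1)*(t^2 + 3*t + 2) = (t + 1)^2*(t + 2)
(2) = (p + 3)*(p^3 - 16*p) = (p - 4)*(p + 3)*(p^2 + 4*p) = p*(p - 4)*(p + 3)*(p + 4)
(3) = (c - 2)*(c^2 + 8*c + 16) = (c - 2)*(c + 4)*(c + 4)
(4) = (o + 2)*(o^4 - o^3 - 16*o^2 - 20*o) = (o + 2)^2*(o^3 - 3*o^2 - 10*o) = (o - 5)*(o + 2)^2*(o^2 + 2*o) = o*(o - 5)*(o + 2)^2*(o + 2)
(5) = (x - 4)*(x^2 + 2*x) = x*(x - 4)*(x + 2)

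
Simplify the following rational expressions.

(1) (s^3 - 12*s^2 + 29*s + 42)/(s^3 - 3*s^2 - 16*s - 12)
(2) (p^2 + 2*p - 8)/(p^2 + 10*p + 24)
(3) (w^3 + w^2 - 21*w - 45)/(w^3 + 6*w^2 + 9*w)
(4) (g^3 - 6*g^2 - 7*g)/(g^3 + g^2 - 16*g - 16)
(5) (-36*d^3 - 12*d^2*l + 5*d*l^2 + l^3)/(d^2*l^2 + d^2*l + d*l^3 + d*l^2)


(1) = (s - 7)/(s + 2)
(2) = (p - 2)/(p + 6)
(3) = (w - 5)/w
(4) = (g^2 - 7*g)/(g^2 - 16)
(5) = (-36*d^3 - 12*d^2*l + 5*d*l^2 + l^3)/(d^2*l^2 + d^2*l + d*l^3 + d*l^2)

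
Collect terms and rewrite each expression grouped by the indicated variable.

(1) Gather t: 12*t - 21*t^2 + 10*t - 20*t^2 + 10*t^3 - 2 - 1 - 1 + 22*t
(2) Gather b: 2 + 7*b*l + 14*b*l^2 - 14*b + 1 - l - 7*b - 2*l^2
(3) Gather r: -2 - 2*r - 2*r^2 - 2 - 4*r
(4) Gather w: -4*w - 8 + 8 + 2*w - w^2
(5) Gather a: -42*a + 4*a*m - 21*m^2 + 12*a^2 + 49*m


(1) = 10*t^3 - 41*t^2 + 44*t - 4
(2) = b*(14*l^2 + 7*l - 21) - 2*l^2 - l + 3
(3) = -2*r^2 - 6*r - 4
(4) = -w^2 - 2*w
(5) = 12*a^2 + a*(4*m - 42) - 21*m^2 + 49*m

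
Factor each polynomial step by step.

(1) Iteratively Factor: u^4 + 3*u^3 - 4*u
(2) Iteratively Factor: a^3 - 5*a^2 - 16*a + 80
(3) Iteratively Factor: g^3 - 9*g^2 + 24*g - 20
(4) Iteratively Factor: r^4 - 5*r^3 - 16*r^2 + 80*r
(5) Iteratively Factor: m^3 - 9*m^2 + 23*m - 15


(1) = (u - 1)*(u^3 + 4*u^2 + 4*u) = (u - 1)*(u + 2)*(u^2 + 2*u) = u*(u - 1)*(u + 2)*(u + 2)
(2) = (a - 4)*(a^2 - a - 20) = (a - 5)*(a - 4)*(a + 4)
(3) = (g - 5)*(g^2 - 4*g + 4) = (g - 5)*(g - 2)*(g - 2)
(4) = (r - 4)*(r^3 - r^2 - 20*r) = r*(r - 4)*(r^2 - r - 20) = r*(r - 4)*(r + 4)*(r - 5)
(5) = (m - 3)*(m^2 - 6*m + 5) = (m - 5)*(m - 3)*(m - 1)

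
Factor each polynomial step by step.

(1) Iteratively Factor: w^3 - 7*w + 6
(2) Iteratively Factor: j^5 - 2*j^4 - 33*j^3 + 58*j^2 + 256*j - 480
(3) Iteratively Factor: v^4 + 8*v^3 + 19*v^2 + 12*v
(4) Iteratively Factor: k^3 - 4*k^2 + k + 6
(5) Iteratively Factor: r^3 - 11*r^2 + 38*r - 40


(1) = (w - 2)*(w^2 + 2*w - 3) = (w - 2)*(w + 3)*(w - 1)
(2) = (j - 5)*(j^4 + 3*j^3 - 18*j^2 - 32*j + 96) = (j - 5)*(j - 3)*(j^3 + 6*j^2 - 32) = (j - 5)*(j - 3)*(j + 4)*(j^2 + 2*j - 8) = (j - 5)*(j - 3)*(j + 4)^2*(j - 2)
(3) = (v + 1)*(v^3 + 7*v^2 + 12*v) = v*(v + 1)*(v^2 + 7*v + 12) = v*(v + 1)*(v + 4)*(v + 3)
(4) = (k - 3)*(k^2 - k - 2) = (k - 3)*(k + 1)*(k - 2)
(5) = (r - 5)*(r^2 - 6*r + 8) = (r - 5)*(r - 2)*(r - 4)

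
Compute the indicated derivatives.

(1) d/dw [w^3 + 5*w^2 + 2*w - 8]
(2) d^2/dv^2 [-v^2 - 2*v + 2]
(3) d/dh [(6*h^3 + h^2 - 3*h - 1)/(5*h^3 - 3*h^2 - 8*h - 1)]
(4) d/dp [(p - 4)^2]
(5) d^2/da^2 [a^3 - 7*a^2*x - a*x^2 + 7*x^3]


(1) = 3*w^2 + 10*w + 2
(2) = -2
(3) = (-23*h^4 - 66*h^3 - 20*h^2 - 8*h - 5)/(25*h^6 - 30*h^5 - 71*h^4 + 38*h^3 + 70*h^2 + 16*h + 1)
(4) = 2*p - 8
(5) = 6*a - 14*x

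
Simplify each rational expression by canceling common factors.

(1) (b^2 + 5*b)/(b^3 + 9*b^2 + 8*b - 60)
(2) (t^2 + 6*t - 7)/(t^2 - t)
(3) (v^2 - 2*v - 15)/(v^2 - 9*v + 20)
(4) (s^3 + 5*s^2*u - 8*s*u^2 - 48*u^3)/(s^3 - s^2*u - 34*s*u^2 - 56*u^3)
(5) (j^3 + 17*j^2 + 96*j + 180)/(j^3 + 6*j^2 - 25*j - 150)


(1) = b/(b^2 + 4*b - 12)
(2) = (t + 7)/t
(3) = (v + 3)/(v - 4)
(4) = (s^2 + s*u - 12*u^2)/(s^2 - 5*s*u - 14*u^2)
(5) = (j + 6)/(j - 5)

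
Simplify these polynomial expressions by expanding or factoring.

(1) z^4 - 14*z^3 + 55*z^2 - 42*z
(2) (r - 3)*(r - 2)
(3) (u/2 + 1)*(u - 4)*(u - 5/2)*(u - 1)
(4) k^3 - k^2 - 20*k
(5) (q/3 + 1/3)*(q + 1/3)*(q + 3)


(1) = z*(z - 7)*(z - 6)*(z - 1)
(2) = r^2 - 5*r + 6
(3) = u^4/2 - 11*u^3/4 + 3*u^2/4 + 23*u/2 - 10
(4) = k*(k - 5)*(k + 4)
(5) = q^3/3 + 13*q^2/9 + 13*q/9 + 1/3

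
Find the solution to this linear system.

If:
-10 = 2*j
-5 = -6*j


Then:
No Solution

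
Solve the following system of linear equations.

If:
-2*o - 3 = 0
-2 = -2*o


Then:
No Solution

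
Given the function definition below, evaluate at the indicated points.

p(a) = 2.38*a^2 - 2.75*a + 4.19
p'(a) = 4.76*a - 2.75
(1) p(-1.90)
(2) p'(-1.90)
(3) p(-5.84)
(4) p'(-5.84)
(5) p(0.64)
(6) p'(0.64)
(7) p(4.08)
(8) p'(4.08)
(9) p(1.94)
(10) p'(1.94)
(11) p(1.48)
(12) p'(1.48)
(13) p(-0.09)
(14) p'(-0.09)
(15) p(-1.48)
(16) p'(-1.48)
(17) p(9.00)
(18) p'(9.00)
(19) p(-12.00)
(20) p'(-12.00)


(1) = 18.01
(2) = -11.79
(3) = 101.42
(4) = -30.55
(5) = 3.40
(6) = 0.30
(7) = 32.59
(8) = 16.67
(9) = 7.81
(10) = 6.48
(11) = 5.33
(12) = 4.29
(13) = 4.46
(14) = -3.18
(15) = 13.47
(16) = -9.79
(17) = 172.22
(18) = 40.09
(19) = 379.91
(20) = -59.87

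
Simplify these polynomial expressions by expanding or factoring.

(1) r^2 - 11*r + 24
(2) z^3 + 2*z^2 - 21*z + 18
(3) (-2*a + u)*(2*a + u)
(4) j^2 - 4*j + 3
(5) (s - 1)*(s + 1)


(1) = (r - 8)*(r - 3)
(2) = (z - 3)*(z - 1)*(z + 6)
(3) = -4*a^2 + u^2
(4) = (j - 3)*(j - 1)
(5) = s^2 - 1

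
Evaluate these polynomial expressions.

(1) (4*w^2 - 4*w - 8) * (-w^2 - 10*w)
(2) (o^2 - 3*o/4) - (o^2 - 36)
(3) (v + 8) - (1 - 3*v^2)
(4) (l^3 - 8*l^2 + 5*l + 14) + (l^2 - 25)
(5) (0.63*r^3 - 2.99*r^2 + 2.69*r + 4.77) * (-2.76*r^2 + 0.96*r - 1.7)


(1) = -4*w^4 - 36*w^3 + 48*w^2 + 80*w
(2) = 36 - 3*o/4
(3) = 3*v^2 + v + 7
(4) = l^3 - 7*l^2 + 5*l - 11
(5) = -1.7388*r^5 + 8.8572*r^4 - 11.3658*r^3 - 5.4998*r^2 + 0.0062*r - 8.109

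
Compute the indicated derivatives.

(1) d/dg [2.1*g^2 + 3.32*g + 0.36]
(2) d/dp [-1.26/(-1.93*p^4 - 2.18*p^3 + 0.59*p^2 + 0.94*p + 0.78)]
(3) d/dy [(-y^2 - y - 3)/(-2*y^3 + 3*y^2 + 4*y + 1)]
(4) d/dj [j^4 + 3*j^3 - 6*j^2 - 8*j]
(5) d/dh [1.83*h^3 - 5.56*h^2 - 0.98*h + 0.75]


(1) = 4.2*g + 3.32
(2) = (-9.7272*p^3 - 8.2404*p^2 + 1.4868*p + 1.1844)/(-1.93*p^4 - 2.18*p^3 + 0.59*p^2 + 0.94*p + 0.78)^2
(3) = (-2*y^4 - 4*y^3 - 19*y^2 + 16*y + 11)/(4*y^6 - 12*y^5 - 7*y^4 + 20*y^3 + 22*y^2 + 8*y + 1)
(4) = 4*j^3 + 9*j^2 - 12*j - 8
(5) = 5.49*h^2 - 11.12*h - 0.98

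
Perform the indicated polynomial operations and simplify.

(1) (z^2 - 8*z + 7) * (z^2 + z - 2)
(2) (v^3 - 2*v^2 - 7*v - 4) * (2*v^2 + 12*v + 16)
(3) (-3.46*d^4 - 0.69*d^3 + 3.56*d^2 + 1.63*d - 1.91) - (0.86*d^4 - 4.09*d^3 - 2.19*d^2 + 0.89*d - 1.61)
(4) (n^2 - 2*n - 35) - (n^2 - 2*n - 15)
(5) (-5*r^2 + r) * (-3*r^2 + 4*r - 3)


(1) = z^4 - 7*z^3 - 3*z^2 + 23*z - 14
(2) = 2*v^5 + 8*v^4 - 22*v^3 - 124*v^2 - 160*v - 64
(3) = -4.32*d^4 + 3.4*d^3 + 5.75*d^2 + 0.74*d - 0.3
(4) = -20
(5) = 15*r^4 - 23*r^3 + 19*r^2 - 3*r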